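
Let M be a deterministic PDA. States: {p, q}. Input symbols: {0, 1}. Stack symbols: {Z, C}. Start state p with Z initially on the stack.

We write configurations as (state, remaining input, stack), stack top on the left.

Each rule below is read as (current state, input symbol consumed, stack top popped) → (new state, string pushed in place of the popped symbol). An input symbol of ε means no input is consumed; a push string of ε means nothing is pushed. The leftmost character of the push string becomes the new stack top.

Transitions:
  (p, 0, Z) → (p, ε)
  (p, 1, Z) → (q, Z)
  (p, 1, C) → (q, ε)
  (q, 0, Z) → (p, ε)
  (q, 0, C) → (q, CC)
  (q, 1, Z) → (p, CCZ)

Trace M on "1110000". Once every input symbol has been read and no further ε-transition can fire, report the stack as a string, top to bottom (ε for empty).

CCCCCZ

(p, 1110000, Z)
  read 1, top Z: go to q, push Z → (q, 110000, Z)
  read 1, top Z: go to p, push CCZ → (p, 10000, CCZ)
  read 1, top C: go to q, push ε → (q, 0000, CZ)
  read 0, top C: go to q, push CC → (q, 000, CCZ)
  read 0, top C: go to q, push CC → (q, 00, CCCZ)
  read 0, top C: go to q, push CC → (q, 0, CCCCZ)
  read 0, top C: go to q, push CC → (q, ε, CCCCCZ)
All input consumed in state q with stack CCCCCZ.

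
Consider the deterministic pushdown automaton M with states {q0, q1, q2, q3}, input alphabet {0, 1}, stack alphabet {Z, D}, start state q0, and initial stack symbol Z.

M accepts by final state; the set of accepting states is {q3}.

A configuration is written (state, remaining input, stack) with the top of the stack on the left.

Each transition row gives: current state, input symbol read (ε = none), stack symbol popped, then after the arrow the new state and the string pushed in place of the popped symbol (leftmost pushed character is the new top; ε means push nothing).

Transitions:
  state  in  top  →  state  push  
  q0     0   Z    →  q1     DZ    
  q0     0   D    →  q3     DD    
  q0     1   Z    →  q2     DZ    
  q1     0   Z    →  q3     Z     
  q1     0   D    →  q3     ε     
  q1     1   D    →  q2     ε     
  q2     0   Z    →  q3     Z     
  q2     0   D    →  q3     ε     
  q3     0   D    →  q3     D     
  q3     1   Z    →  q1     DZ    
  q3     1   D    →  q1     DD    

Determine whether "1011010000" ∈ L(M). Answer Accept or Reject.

Reject

(q0, 1011010000, Z) ⊢ (q2, 011010000, DZ) ⊢ (q3, 11010000, Z) ⊢ (q1, 1010000, DZ) ⊢ (q2, 010000, Z) ⊢ (q3, 10000, Z) ⊢ (q1, 0000, DZ) ⊢ (q3, 000, Z)
No transition applies at (q3, 000, Z); input not fully consumed.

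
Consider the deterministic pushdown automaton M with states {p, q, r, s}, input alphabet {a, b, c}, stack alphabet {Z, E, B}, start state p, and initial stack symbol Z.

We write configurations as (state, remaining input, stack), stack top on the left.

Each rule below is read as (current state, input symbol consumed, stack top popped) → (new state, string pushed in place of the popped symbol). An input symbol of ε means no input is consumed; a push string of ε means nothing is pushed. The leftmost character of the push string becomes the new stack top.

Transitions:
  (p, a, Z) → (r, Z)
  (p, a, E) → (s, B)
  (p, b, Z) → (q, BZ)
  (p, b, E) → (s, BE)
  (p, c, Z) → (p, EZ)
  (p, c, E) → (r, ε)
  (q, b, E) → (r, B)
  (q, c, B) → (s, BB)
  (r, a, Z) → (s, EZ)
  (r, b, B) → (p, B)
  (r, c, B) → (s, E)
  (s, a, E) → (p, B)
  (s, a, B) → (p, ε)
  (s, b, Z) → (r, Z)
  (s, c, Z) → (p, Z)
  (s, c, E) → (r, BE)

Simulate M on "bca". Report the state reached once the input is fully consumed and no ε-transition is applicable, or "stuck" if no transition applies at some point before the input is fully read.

(p, bca, Z) ⊢ (q, ca, BZ) ⊢ (s, a, BBZ) ⊢ (p, ε, BZ)
All input consumed; M is in state p.

p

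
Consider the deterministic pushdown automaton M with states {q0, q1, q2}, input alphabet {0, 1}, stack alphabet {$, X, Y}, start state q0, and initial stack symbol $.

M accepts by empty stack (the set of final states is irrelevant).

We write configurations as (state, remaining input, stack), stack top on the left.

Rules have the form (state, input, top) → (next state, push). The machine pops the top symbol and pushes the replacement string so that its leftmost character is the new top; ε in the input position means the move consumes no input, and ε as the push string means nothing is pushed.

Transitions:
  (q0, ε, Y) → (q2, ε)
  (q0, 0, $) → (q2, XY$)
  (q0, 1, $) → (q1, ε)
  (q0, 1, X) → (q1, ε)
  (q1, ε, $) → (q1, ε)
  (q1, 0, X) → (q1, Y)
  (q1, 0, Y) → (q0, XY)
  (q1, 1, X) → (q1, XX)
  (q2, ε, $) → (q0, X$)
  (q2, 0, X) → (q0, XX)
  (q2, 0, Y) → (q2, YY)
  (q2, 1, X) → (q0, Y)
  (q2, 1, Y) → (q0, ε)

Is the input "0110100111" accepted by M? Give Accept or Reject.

(q0, 0110100111, $)
  read 0, top $: go to q2, push XY$ → (q2, 110100111, XY$)
  read 1, top X: go to q0, push Y → (q0, 10100111, YY$)
  ε-move, top Y: go to q2, push ε → (q2, 10100111, Y$)
  read 1, top Y: go to q0, push ε → (q0, 0100111, $)
  read 0, top $: go to q2, push XY$ → (q2, 100111, XY$)
  read 1, top X: go to q0, push Y → (q0, 00111, YY$)
  ε-move, top Y: go to q2, push ε → (q2, 00111, Y$)
  read 0, top Y: go to q2, push YY → (q2, 0111, YY$)
  read 0, top Y: go to q2, push YY → (q2, 111, YYY$)
  read 1, top Y: go to q0, push ε → (q0, 11, YY$)
  ε-move, top Y: go to q2, push ε → (q2, 11, Y$)
  read 1, top Y: go to q0, push ε → (q0, 1, $)
  read 1, top $: go to q1, push ε → (q1, ε, ε)
All input consumed and the stack is empty.

Accept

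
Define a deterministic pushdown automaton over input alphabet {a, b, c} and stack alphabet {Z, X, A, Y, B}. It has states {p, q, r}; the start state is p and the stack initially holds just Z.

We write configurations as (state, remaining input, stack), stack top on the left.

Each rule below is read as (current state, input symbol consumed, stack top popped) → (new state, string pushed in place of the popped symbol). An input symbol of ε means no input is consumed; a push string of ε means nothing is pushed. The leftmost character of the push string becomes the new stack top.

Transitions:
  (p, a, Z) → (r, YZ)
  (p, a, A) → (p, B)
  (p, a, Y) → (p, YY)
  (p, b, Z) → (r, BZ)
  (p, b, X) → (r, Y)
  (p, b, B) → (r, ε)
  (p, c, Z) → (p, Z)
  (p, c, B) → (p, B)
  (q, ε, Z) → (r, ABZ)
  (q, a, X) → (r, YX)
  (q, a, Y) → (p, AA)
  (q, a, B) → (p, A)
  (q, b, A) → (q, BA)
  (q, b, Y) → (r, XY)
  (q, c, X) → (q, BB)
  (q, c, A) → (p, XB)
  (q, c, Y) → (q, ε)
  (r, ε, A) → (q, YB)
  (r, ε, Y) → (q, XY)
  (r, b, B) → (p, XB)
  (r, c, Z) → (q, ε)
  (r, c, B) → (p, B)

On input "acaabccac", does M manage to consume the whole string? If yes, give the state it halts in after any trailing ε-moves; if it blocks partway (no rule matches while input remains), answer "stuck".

(p, acaabccac, Z) ⊢ (r, caabccac, YZ) ⊢ (q, caabccac, XYZ) ⊢ (q, aabccac, BBYZ) ⊢ (p, abccac, ABYZ) ⊢ (p, bccac, BBYZ) ⊢ (r, ccac, BYZ) ⊢ (p, cac, BYZ) ⊢ (p, ac, BYZ)
No transition for (p, a, top B); M blocks with input ac remaining.

stuck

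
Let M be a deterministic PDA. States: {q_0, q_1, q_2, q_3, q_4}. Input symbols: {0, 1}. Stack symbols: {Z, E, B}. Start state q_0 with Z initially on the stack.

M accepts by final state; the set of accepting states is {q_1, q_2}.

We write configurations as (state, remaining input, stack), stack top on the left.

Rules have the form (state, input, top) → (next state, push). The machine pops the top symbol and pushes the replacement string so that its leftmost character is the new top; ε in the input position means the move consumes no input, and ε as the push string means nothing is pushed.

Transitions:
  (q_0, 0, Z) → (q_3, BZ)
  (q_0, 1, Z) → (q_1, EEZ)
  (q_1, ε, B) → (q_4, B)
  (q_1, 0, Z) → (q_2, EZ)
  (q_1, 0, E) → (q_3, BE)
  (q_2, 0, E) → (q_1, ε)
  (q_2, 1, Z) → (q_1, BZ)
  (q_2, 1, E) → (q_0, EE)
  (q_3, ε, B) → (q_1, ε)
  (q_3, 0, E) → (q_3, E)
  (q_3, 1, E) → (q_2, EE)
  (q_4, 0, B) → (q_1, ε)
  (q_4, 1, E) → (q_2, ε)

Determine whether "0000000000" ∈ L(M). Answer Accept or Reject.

Accept

(q_0, 0000000000, Z)
  read 0, top Z: go to q_3, push BZ → (q_3, 000000000, BZ)
  ε-move, top B: go to q_1, push ε → (q_1, 000000000, Z)
  read 0, top Z: go to q_2, push EZ → (q_2, 00000000, EZ)
  read 0, top E: go to q_1, push ε → (q_1, 0000000, Z)
  read 0, top Z: go to q_2, push EZ → (q_2, 000000, EZ)
  read 0, top E: go to q_1, push ε → (q_1, 00000, Z)
  read 0, top Z: go to q_2, push EZ → (q_2, 0000, EZ)
  read 0, top E: go to q_1, push ε → (q_1, 000, Z)
  read 0, top Z: go to q_2, push EZ → (q_2, 00, EZ)
  read 0, top E: go to q_1, push ε → (q_1, 0, Z)
  read 0, top Z: go to q_2, push EZ → (q_2, ε, EZ)
All input consumed; state q_2 ∈ F.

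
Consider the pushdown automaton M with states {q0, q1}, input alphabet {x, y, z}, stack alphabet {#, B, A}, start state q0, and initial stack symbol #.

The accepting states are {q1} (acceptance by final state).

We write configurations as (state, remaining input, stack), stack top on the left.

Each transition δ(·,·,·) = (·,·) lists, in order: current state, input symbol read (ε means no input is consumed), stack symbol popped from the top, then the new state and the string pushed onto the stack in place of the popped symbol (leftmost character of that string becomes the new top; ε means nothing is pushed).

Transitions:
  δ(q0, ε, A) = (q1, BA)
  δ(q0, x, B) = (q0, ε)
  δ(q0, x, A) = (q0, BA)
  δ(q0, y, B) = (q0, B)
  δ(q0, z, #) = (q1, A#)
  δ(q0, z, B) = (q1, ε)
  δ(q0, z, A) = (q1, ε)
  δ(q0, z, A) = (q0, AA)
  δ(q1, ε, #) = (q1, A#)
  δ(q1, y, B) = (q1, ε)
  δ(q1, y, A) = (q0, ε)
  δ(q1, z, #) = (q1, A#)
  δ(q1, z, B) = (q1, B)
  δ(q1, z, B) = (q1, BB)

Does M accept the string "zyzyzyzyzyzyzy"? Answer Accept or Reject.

Reject

No computation consumes all input and reaches a final state.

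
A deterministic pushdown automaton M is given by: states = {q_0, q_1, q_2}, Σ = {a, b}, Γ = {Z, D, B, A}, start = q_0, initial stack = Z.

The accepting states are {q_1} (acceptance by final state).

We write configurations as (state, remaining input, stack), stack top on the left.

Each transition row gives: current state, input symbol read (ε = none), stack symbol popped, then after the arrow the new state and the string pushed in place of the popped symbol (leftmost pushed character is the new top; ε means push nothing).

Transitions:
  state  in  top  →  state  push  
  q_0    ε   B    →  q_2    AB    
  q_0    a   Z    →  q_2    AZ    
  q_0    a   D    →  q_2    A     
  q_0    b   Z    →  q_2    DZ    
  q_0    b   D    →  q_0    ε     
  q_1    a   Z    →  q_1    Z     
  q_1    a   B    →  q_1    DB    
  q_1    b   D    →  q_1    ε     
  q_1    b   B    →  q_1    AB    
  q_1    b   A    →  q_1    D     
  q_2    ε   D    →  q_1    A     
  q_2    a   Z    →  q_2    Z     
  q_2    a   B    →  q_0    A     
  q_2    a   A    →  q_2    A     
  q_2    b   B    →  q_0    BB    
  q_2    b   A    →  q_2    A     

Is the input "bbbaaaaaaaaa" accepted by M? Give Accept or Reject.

(q_0, bbbaaaaaaaaa, Z)
  read b, top Z: go to q_2, push DZ → (q_2, bbaaaaaaaaa, DZ)
  ε-move, top D: go to q_1, push A → (q_1, bbaaaaaaaaa, AZ)
  read b, top A: go to q_1, push D → (q_1, baaaaaaaaa, DZ)
  read b, top D: go to q_1, push ε → (q_1, aaaaaaaaa, Z)
  read a, top Z: go to q_1, push Z → (q_1, aaaaaaaa, Z)
  read a, top Z: go to q_1, push Z → (q_1, aaaaaaa, Z)
  read a, top Z: go to q_1, push Z → (q_1, aaaaaa, Z)
  read a, top Z: go to q_1, push Z → (q_1, aaaaa, Z)
  read a, top Z: go to q_1, push Z → (q_1, aaaa, Z)
  read a, top Z: go to q_1, push Z → (q_1, aaa, Z)
  read a, top Z: go to q_1, push Z → (q_1, aa, Z)
  read a, top Z: go to q_1, push Z → (q_1, a, Z)
  read a, top Z: go to q_1, push Z → (q_1, ε, Z)
All input consumed; state q_1 ∈ F.

Accept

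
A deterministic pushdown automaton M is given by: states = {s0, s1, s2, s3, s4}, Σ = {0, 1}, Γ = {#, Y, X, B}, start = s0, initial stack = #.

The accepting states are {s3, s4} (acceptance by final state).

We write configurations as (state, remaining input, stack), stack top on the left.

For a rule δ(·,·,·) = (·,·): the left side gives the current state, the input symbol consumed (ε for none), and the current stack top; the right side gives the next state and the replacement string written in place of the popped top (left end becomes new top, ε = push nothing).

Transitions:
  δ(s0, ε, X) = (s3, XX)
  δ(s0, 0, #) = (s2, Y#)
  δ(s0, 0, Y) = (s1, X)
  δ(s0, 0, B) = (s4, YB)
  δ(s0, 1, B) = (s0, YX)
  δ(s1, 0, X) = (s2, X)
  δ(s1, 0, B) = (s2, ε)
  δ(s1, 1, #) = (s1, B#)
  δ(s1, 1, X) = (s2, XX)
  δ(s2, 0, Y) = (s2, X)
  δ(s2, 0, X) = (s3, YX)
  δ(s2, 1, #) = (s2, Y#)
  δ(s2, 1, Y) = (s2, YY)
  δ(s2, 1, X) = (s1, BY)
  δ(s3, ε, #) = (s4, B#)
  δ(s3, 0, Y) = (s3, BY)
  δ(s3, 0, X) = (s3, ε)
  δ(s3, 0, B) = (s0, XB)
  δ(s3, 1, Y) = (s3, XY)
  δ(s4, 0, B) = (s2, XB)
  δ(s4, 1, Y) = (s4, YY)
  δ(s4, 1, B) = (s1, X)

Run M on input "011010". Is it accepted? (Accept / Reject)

Reject

(s0, 011010, #)
  read 0, top #: go to s2, push Y# → (s2, 11010, Y#)
  read 1, top Y: go to s2, push YY → (s2, 1010, YY#)
  read 1, top Y: go to s2, push YY → (s2, 010, YYY#)
  read 0, top Y: go to s2, push X → (s2, 10, XYY#)
  read 1, top X: go to s1, push BY → (s1, 0, BYYY#)
  read 0, top B: go to s2, push ε → (s2, ε, YYY#)
All input consumed; state s2 ∉ F and no further ε-move applies.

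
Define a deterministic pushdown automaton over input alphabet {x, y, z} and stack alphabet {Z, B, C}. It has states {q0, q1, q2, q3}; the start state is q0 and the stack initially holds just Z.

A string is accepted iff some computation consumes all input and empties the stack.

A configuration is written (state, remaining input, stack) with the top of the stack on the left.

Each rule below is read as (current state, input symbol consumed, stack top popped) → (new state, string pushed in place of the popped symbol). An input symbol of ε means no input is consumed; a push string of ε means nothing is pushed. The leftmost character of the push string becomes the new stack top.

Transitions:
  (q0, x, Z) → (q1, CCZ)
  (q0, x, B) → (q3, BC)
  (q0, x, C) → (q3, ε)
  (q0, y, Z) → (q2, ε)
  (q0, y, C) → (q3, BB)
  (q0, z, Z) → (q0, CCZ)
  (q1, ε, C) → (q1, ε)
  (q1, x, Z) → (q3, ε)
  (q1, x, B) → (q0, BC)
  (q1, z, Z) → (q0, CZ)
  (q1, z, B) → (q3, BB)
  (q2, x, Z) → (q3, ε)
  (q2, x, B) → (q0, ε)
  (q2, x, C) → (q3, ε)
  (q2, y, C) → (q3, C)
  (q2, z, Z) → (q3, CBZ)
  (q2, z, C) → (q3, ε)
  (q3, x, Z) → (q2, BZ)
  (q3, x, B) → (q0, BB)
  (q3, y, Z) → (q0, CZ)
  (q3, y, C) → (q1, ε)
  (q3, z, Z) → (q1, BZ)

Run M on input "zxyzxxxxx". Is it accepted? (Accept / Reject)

(q0, zxyzxxxxx, Z)
  read z, top Z: go to q0, push CCZ → (q0, xyzxxxxx, CCZ)
  read x, top C: go to q3, push ε → (q3, yzxxxxx, CZ)
  read y, top C: go to q1, push ε → (q1, zxxxxx, Z)
  read z, top Z: go to q0, push CZ → (q0, xxxxx, CZ)
  read x, top C: go to q3, push ε → (q3, xxxx, Z)
  read x, top Z: go to q2, push BZ → (q2, xxx, BZ)
  read x, top B: go to q0, push ε → (q0, xx, Z)
  read x, top Z: go to q1, push CCZ → (q1, x, CCZ)
  ε-move, top C: go to q1, push ε → (q1, x, CZ)
  ε-move, top C: go to q1, push ε → (q1, x, Z)
  read x, top Z: go to q3, push ε → (q3, ε, ε)
All input consumed and the stack is empty.

Accept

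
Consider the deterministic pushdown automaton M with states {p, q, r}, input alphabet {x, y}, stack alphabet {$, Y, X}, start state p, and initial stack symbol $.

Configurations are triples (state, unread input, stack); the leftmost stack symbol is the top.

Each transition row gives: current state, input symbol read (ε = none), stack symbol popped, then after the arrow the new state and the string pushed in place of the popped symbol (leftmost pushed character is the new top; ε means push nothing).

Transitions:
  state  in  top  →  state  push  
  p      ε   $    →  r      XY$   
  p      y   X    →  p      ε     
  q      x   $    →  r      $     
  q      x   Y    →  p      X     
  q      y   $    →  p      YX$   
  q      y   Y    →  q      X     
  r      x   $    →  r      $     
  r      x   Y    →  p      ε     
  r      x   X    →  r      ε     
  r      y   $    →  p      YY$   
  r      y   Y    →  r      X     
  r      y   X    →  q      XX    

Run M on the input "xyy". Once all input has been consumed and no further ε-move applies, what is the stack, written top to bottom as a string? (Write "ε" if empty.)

(p, xyy, $) ⊢ (r, xyy, XY$) ⊢ (r, yy, Y$) ⊢ (r, y, X$) ⊢ (q, ε, XX$)
All input consumed in state q with stack XX$.

XX$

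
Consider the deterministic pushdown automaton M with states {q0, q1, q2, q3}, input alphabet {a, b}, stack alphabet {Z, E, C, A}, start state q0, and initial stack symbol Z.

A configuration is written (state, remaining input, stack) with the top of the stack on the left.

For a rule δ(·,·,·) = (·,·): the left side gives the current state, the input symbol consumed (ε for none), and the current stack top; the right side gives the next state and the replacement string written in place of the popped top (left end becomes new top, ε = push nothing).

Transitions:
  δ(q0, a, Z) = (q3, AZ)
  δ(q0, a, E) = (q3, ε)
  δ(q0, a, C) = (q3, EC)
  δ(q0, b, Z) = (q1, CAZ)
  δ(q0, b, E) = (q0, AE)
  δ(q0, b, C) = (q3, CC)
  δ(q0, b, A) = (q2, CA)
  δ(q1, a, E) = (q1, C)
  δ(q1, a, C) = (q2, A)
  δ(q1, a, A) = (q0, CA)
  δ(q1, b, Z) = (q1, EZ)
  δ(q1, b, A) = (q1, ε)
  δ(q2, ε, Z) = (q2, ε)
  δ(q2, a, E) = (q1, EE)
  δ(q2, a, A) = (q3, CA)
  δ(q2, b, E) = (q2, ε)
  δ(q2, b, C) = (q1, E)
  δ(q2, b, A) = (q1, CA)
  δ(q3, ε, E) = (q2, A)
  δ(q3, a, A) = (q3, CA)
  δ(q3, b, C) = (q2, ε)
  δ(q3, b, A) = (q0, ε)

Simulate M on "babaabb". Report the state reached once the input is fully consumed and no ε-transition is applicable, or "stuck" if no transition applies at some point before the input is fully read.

q1

(q0, babaabb, Z)
  read b, top Z: go to q1, push CAZ → (q1, abaabb, CAZ)
  read a, top C: go to q2, push A → (q2, baabb, AAZ)
  read b, top A: go to q1, push CA → (q1, aabb, CAAZ)
  read a, top C: go to q2, push A → (q2, abb, AAAZ)
  read a, top A: go to q3, push CA → (q3, bb, CAAAZ)
  read b, top C: go to q2, push ε → (q2, b, AAAZ)
  read b, top A: go to q1, push CA → (q1, ε, CAAAZ)
All input consumed; M is in state q1.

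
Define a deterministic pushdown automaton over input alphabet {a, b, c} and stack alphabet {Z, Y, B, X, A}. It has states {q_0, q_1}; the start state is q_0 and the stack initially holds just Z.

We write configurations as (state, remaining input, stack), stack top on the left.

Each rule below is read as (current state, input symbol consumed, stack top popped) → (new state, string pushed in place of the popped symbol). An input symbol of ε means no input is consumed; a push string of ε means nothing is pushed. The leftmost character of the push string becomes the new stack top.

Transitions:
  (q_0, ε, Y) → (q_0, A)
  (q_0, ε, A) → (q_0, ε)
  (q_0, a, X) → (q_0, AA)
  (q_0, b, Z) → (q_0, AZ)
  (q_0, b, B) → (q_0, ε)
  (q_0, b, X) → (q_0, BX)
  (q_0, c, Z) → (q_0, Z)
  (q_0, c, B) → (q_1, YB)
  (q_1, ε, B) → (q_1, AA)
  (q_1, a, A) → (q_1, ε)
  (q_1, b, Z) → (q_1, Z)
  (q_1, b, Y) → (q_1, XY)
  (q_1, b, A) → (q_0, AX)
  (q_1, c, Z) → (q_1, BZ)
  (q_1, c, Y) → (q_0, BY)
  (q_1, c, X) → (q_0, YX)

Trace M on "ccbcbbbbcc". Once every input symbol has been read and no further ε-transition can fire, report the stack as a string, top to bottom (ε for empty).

Z

(q_0, ccbcbbbbcc, Z) ⊢ (q_0, cbcbbbbcc, Z) ⊢ (q_0, bcbbbbcc, Z) ⊢ (q_0, cbbbbcc, AZ) ⊢ (q_0, cbbbbcc, Z) ⊢ (q_0, bbbbcc, Z) ⊢ (q_0, bbbcc, AZ) ⊢ (q_0, bbbcc, Z) ⊢ (q_0, bbcc, AZ) ⊢ (q_0, bbcc, Z) ⊢ (q_0, bcc, AZ) ⊢ (q_0, bcc, Z) ⊢ (q_0, cc, AZ) ⊢ (q_0, cc, Z) ⊢ (q_0, c, Z) ⊢ (q_0, ε, Z)
All input consumed in state q_0 with stack Z.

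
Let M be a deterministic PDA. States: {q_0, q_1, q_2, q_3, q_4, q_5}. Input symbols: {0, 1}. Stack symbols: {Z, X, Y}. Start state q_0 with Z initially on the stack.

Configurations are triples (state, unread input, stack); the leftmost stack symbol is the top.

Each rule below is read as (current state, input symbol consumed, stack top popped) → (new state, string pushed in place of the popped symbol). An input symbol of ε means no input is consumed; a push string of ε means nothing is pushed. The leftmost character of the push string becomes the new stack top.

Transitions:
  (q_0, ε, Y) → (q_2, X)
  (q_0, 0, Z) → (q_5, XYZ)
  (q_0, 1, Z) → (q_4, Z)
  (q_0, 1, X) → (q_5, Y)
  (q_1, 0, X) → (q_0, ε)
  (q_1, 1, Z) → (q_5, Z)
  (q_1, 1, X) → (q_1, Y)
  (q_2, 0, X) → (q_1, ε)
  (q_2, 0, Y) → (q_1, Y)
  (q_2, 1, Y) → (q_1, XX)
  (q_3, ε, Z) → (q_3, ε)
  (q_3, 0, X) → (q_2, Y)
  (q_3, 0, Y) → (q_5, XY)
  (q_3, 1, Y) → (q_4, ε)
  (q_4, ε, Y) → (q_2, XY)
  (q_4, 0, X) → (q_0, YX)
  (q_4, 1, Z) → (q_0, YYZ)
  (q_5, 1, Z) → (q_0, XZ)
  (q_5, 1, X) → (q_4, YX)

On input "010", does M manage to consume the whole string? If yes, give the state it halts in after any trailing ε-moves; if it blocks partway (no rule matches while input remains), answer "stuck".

(q_0, 010, Z)
  read 0, top Z: go to q_5, push XYZ → (q_5, 10, XYZ)
  read 1, top X: go to q_4, push YX → (q_4, 0, YXYZ)
  ε-move, top Y: go to q_2, push XY → (q_2, 0, XYXYZ)
  read 0, top X: go to q_1, push ε → (q_1, ε, YXYZ)
All input consumed; M is in state q_1.

q_1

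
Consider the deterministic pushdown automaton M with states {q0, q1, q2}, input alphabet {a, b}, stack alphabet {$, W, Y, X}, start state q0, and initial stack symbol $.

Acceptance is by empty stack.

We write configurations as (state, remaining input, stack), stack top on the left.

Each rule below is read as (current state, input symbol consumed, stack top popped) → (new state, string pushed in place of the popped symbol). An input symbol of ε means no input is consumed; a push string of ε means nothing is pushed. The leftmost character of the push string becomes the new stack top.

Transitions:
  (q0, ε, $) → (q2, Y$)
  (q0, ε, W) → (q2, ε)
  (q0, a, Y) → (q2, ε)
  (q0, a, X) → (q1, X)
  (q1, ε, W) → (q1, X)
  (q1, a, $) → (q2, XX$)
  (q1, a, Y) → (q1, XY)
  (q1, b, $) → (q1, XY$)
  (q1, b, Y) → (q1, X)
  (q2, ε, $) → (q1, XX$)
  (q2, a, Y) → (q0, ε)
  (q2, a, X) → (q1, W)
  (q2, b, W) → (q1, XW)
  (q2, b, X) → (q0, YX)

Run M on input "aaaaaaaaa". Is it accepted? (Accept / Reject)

Reject

(q0, aaaaaaaaa, $) ⊢ (q2, aaaaaaaaa, Y$) ⊢ (q0, aaaaaaaa, $) ⊢ (q2, aaaaaaaa, Y$) ⊢ (q0, aaaaaaa, $) ⊢ (q2, aaaaaaa, Y$) ⊢ (q0, aaaaaa, $) ⊢ (q2, aaaaaa, Y$) ⊢ (q0, aaaaa, $) ⊢ (q2, aaaaa, Y$) ⊢ (q0, aaaa, $) ⊢ (q2, aaaa, Y$) ⊢ (q0, aaa, $) ⊢ (q2, aaa, Y$) ⊢ (q0, aa, $) ⊢ (q2, aa, Y$) ⊢ (q0, a, $) ⊢ (q2, a, Y$) ⊢ (q0, ε, $) ⊢ (q2, ε, Y$)
All input consumed; stack is Y$, not empty, and no further ε-move applies.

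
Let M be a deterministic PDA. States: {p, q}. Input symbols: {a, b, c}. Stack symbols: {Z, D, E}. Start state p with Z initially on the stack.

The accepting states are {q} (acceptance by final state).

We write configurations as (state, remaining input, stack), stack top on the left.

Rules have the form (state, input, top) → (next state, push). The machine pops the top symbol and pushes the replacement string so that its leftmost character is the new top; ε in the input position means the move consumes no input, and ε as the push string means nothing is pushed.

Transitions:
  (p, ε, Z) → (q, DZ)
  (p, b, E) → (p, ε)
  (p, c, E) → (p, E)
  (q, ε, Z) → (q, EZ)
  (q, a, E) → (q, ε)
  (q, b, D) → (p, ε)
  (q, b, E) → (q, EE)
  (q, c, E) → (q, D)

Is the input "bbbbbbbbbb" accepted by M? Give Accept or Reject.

(p, bbbbbbbbbb, Z)
  ε-move, top Z: go to q, push DZ → (q, bbbbbbbbbb, DZ)
  read b, top D: go to p, push ε → (p, bbbbbbbbb, Z)
  ε-move, top Z: go to q, push DZ → (q, bbbbbbbbb, DZ)
  read b, top D: go to p, push ε → (p, bbbbbbbb, Z)
  ε-move, top Z: go to q, push DZ → (q, bbbbbbbb, DZ)
  read b, top D: go to p, push ε → (p, bbbbbbb, Z)
  ε-move, top Z: go to q, push DZ → (q, bbbbbbb, DZ)
  read b, top D: go to p, push ε → (p, bbbbbb, Z)
  ε-move, top Z: go to q, push DZ → (q, bbbbbb, DZ)
  read b, top D: go to p, push ε → (p, bbbbb, Z)
  ε-move, top Z: go to q, push DZ → (q, bbbbb, DZ)
  read b, top D: go to p, push ε → (p, bbbb, Z)
  ε-move, top Z: go to q, push DZ → (q, bbbb, DZ)
  read b, top D: go to p, push ε → (p, bbb, Z)
  ε-move, top Z: go to q, push DZ → (q, bbb, DZ)
  read b, top D: go to p, push ε → (p, bb, Z)
  ε-move, top Z: go to q, push DZ → (q, bb, DZ)
  read b, top D: go to p, push ε → (p, b, Z)
  ε-move, top Z: go to q, push DZ → (q, b, DZ)
  read b, top D: go to p, push ε → (p, ε, Z)
  ε-move, top Z: go to q, push DZ → (q, ε, DZ)
All input consumed; state q ∈ F.

Accept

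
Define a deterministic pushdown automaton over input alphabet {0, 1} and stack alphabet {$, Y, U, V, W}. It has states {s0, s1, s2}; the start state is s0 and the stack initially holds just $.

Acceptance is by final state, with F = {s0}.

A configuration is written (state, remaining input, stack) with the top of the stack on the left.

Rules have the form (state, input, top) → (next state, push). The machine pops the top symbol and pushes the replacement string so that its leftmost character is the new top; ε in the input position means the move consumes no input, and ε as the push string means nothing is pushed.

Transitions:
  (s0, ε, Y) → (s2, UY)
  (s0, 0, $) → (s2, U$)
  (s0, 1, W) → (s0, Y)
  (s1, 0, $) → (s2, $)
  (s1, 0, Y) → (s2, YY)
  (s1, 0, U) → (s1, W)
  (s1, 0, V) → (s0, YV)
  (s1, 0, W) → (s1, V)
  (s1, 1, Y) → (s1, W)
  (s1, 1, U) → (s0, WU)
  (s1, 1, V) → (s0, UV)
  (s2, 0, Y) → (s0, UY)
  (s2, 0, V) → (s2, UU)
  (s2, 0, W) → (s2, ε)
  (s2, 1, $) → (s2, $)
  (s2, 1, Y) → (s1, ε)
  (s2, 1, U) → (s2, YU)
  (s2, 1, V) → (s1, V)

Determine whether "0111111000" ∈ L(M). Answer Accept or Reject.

(s0, 0111111000, $)
  read 0, top $: go to s2, push U$ → (s2, 111111000, U$)
  read 1, top U: go to s2, push YU → (s2, 11111000, YU$)
  read 1, top Y: go to s1, push ε → (s1, 1111000, U$)
  read 1, top U: go to s0, push WU → (s0, 111000, WU$)
  read 1, top W: go to s0, push Y → (s0, 11000, YU$)
  ε-move, top Y: go to s2, push UY → (s2, 11000, UYU$)
  read 1, top U: go to s2, push YU → (s2, 1000, YUYU$)
  read 1, top Y: go to s1, push ε → (s1, 000, UYU$)
  read 0, top U: go to s1, push W → (s1, 00, WYU$)
  read 0, top W: go to s1, push V → (s1, 0, VYU$)
  read 0, top V: go to s0, push YV → (s0, ε, YVYU$)
All input consumed; state s0 ∈ F.

Accept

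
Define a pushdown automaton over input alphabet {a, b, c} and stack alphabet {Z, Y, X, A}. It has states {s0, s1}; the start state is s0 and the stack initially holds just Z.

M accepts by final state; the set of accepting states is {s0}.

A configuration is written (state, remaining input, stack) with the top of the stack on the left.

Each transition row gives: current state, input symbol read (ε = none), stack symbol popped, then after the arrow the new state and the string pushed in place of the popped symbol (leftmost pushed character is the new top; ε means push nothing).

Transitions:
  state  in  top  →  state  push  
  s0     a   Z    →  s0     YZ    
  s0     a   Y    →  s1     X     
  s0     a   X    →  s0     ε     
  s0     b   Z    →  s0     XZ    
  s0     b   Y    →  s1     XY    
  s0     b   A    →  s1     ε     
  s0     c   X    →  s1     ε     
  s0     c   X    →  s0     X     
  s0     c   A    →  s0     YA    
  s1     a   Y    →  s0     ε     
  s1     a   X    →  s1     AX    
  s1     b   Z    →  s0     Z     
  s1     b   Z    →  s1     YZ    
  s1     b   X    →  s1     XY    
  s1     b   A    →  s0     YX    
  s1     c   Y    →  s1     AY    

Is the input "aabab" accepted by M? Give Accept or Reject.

Accept

One accepting computation: (s0, aabab, Z) ⊢ (s0, abab, YZ) ⊢ (s1, bab, XZ) ⊢ (s1, ab, XYZ) ⊢ (s1, b, AXYZ) ⊢ (s0, ε, YXXYZ)
All input consumed and state s0 ∈ F.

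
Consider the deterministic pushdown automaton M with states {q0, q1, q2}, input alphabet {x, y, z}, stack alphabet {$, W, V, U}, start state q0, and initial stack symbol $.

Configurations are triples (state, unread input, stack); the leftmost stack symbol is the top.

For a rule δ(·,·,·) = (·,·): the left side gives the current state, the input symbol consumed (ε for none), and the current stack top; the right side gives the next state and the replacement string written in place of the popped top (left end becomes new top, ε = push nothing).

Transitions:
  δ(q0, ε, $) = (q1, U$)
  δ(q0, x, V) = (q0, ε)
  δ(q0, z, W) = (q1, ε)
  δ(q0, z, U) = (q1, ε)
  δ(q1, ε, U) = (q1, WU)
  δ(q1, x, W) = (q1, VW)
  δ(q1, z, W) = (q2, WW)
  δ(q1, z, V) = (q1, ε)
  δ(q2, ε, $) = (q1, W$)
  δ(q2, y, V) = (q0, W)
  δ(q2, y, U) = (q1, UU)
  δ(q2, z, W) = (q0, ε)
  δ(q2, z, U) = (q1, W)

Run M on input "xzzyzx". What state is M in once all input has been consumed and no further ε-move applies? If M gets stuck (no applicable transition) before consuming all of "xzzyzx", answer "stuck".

(q0, xzzyzx, $)
  ε-move, top $: go to q1, push U$ → (q1, xzzyzx, U$)
  ε-move, top U: go to q1, push WU → (q1, xzzyzx, WU$)
  read x, top W: go to q1, push VW → (q1, zzyzx, VWU$)
  read z, top V: go to q1, push ε → (q1, zyzx, WU$)
  read z, top W: go to q2, push WW → (q2, yzx, WWU$)
No transition for (q2, y, top W); M blocks with input yzx remaining.

stuck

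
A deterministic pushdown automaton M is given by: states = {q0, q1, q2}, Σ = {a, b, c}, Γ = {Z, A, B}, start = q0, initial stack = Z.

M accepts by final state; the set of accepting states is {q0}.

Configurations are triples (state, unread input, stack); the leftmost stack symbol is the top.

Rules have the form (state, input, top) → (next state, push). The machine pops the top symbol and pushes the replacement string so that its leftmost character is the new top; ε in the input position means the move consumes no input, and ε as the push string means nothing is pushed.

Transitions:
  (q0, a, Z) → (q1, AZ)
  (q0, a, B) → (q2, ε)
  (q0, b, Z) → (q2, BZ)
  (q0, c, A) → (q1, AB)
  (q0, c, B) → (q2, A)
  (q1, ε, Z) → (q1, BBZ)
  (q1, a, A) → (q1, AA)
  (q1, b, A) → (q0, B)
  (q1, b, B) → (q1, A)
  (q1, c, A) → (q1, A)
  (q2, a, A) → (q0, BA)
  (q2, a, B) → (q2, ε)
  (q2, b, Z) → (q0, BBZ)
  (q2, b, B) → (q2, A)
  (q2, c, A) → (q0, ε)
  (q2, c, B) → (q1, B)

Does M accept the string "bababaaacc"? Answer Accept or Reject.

Accept

(q0, bababaaacc, Z) ⊢ (q2, ababaaacc, BZ) ⊢ (q2, babaaacc, Z) ⊢ (q0, abaaacc, BBZ) ⊢ (q2, baaacc, BZ) ⊢ (q2, aaacc, AZ) ⊢ (q0, aacc, BAZ) ⊢ (q2, acc, AZ) ⊢ (q0, cc, BAZ) ⊢ (q2, c, AAZ) ⊢ (q0, ε, AZ)
All input consumed; state q0 ∈ F.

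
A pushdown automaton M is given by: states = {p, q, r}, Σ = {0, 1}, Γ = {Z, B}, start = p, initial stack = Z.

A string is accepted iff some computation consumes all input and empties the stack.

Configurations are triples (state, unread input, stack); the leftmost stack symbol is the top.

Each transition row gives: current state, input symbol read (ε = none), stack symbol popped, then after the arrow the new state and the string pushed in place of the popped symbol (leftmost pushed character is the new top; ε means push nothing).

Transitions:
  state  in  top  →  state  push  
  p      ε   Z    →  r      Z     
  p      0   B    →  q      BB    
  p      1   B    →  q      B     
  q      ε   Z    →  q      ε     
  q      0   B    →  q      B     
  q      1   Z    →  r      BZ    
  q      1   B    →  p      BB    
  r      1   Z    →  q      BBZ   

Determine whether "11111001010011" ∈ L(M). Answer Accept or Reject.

Reject

No computation consumes all input and empties the stack.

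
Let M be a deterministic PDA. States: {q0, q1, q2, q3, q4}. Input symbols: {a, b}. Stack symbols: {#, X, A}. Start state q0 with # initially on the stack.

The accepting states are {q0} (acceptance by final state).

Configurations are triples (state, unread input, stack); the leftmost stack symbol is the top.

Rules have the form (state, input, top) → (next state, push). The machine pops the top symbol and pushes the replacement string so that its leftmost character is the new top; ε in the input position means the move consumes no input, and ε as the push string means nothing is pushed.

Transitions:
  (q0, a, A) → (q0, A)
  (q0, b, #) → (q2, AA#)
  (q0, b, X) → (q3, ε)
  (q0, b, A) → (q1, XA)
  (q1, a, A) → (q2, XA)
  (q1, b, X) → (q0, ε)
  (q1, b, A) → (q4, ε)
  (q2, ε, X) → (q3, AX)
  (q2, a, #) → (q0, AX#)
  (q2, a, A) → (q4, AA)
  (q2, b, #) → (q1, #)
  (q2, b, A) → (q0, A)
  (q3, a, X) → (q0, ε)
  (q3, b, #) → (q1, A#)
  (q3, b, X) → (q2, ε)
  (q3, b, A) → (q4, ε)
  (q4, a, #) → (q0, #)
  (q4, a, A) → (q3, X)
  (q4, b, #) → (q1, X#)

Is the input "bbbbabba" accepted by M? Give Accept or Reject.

Accept

(q0, bbbbabba, #)
  read b, top #: go to q2, push AA# → (q2, bbbabba, AA#)
  read b, top A: go to q0, push A → (q0, bbabba, AA#)
  read b, top A: go to q1, push XA → (q1, babba, XAA#)
  read b, top X: go to q0, push ε → (q0, abba, AA#)
  read a, top A: go to q0, push A → (q0, bba, AA#)
  read b, top A: go to q1, push XA → (q1, ba, XAA#)
  read b, top X: go to q0, push ε → (q0, a, AA#)
  read a, top A: go to q0, push A → (q0, ε, AA#)
All input consumed; state q0 ∈ F.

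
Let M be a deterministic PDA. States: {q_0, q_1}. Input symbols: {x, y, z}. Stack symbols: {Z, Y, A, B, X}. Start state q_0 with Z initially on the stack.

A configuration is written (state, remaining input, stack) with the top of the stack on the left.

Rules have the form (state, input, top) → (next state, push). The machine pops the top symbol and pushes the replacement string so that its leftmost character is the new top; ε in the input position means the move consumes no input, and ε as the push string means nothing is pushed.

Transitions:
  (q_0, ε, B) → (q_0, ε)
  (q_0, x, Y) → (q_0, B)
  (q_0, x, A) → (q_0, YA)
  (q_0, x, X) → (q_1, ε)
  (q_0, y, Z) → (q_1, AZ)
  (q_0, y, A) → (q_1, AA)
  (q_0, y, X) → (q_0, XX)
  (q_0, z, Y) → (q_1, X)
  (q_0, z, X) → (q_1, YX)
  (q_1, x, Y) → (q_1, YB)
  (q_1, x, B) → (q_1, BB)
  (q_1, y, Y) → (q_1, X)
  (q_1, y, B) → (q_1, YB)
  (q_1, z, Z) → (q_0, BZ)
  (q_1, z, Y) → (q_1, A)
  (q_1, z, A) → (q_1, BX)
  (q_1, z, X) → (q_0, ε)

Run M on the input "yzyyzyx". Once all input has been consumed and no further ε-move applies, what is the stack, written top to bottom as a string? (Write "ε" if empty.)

(q_0, yzyyzyx, Z)
  read y, top Z: go to q_1, push AZ → (q_1, zyyzyx, AZ)
  read z, top A: go to q_1, push BX → (q_1, yyzyx, BXZ)
  read y, top B: go to q_1, push YB → (q_1, yzyx, YBXZ)
  read y, top Y: go to q_1, push X → (q_1, zyx, XBXZ)
  read z, top X: go to q_0, push ε → (q_0, yx, BXZ)
  ε-move, top B: go to q_0, push ε → (q_0, yx, XZ)
  read y, top X: go to q_0, push XX → (q_0, x, XXZ)
  read x, top X: go to q_1, push ε → (q_1, ε, XZ)
All input consumed in state q_1 with stack XZ.

XZ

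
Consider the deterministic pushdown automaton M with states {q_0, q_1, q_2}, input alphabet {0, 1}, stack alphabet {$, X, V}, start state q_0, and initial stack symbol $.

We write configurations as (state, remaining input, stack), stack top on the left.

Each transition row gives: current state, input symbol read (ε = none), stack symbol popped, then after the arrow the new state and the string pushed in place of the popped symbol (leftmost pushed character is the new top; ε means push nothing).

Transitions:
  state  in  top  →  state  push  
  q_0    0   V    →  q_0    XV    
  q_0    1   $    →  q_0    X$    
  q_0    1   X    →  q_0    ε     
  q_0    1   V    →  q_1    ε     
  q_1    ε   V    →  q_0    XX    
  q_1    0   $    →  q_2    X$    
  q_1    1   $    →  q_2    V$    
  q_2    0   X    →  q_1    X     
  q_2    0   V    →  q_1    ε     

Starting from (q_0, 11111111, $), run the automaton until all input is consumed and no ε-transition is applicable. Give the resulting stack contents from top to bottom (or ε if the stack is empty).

(q_0, 11111111, $)
  read 1, top $: go to q_0, push X$ → (q_0, 1111111, X$)
  read 1, top X: go to q_0, push ε → (q_0, 111111, $)
  read 1, top $: go to q_0, push X$ → (q_0, 11111, X$)
  read 1, top X: go to q_0, push ε → (q_0, 1111, $)
  read 1, top $: go to q_0, push X$ → (q_0, 111, X$)
  read 1, top X: go to q_0, push ε → (q_0, 11, $)
  read 1, top $: go to q_0, push X$ → (q_0, 1, X$)
  read 1, top X: go to q_0, push ε → (q_0, ε, $)
All input consumed in state q_0 with stack $.

$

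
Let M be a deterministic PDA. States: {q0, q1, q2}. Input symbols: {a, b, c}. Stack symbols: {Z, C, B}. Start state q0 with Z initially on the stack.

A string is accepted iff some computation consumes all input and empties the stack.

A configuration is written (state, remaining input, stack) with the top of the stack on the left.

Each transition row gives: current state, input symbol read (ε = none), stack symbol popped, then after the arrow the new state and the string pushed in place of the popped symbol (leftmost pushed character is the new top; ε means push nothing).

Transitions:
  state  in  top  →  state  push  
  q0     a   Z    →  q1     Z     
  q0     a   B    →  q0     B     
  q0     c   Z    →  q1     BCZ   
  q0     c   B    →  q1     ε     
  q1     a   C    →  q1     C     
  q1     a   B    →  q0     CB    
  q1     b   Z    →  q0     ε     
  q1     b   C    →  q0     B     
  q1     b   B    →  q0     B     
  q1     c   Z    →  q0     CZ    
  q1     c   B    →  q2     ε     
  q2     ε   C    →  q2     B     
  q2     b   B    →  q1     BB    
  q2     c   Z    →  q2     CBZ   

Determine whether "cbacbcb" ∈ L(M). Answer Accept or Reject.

(q0, cbacbcb, Z)
  read c, top Z: go to q1, push BCZ → (q1, bacbcb, BCZ)
  read b, top B: go to q0, push B → (q0, acbcb, BCZ)
  read a, top B: go to q0, push B → (q0, cbcb, BCZ)
  read c, top B: go to q1, push ε → (q1, bcb, CZ)
  read b, top C: go to q0, push B → (q0, cb, BZ)
  read c, top B: go to q1, push ε → (q1, b, Z)
  read b, top Z: go to q0, push ε → (q0, ε, ε)
All input consumed and the stack is empty.

Accept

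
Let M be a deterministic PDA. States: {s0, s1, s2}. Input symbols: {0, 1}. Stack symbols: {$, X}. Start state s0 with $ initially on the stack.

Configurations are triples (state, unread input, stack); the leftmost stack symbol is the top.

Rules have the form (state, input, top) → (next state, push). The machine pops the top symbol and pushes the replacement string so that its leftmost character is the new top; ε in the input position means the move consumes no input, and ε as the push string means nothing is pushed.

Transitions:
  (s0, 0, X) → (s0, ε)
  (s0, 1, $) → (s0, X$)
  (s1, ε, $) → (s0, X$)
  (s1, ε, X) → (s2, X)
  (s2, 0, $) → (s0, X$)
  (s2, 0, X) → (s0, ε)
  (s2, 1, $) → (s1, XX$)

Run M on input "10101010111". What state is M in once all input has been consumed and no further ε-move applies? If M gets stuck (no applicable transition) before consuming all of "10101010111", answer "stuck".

(s0, 10101010111, $) ⊢ (s0, 0101010111, X$) ⊢ (s0, 101010111, $) ⊢ (s0, 01010111, X$) ⊢ (s0, 1010111, $) ⊢ (s0, 010111, X$) ⊢ (s0, 10111, $) ⊢ (s0, 0111, X$) ⊢ (s0, 111, $) ⊢ (s0, 11, X$)
No transition for (s0, 1, top X); M blocks with input 11 remaining.

stuck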